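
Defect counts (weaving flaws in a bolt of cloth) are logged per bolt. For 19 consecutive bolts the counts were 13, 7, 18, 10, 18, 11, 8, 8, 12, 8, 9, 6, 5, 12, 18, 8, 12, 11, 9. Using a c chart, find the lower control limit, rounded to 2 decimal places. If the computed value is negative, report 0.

c̄ = (13 + 7 + 18 + 10 + 18 + 11 + 8 + 8 + 12 + 8 + 9 + 6 + 5 + 12 + 18 + 8 + 12 + 11 + 9) / 19 = 203 / 19 = 10.6842
LCL = c̄ − 3√c̄ = 10.6842 − 3 × 3.2687 = 0.8782

0.88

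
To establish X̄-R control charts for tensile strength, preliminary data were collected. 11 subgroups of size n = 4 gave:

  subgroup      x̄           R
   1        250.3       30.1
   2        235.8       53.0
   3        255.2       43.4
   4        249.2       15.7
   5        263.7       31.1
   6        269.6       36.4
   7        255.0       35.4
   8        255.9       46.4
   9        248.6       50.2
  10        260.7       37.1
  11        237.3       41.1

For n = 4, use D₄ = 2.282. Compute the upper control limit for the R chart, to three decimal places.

R̄ = (30.1 + 53.0 + 43.4 + 15.7 + 31.1 + 36.4 + 35.4 + 46.4 + 50.2 + 37.1 + 41.1) / 11 = 419.9000 / 11 = 38.1727
UCL_R = D₄·R̄ = 2.282 × 38.1727 = 87.1102

87.110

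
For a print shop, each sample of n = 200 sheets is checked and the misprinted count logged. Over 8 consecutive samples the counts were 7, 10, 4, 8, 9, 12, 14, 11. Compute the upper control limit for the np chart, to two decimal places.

p̄ = Σdᵢ / (k·n) = 75 / (8 × 200) = 0.04688
UCL = np̄ + 3·√(np̄(1−p̄)) = 9.3750 + 3 × √(9.3750×0.95312) = 9.3750 + 3 × 2.9892 = 18.3427

18.34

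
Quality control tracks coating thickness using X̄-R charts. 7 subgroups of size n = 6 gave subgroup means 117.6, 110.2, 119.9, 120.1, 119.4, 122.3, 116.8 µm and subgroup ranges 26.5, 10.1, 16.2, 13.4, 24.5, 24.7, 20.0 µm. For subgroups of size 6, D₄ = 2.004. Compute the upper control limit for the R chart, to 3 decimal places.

R̄ = (26.5 + 10.1 + 16.2 + 13.4 + 24.5 + 24.7 + 20.0) / 7 = 135.4000 / 7 = 19.3429
UCL_R = D₄·R̄ = 2.004 × 19.3429 = 38.7631

38.763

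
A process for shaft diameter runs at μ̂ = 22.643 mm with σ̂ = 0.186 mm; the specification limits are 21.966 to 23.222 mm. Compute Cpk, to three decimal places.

Cpu = (USL − μ̂) / (3σ̂) = (23.222 − 22.643) / (3 × 0.186) = 1.0376; Cpl = (μ̂ − LSL) / (3σ̂) = (22.643 − 21.966) / (3 × 0.186) = 1.2133; Cpk = min(Cpu, Cpl) = 1.0376

1.038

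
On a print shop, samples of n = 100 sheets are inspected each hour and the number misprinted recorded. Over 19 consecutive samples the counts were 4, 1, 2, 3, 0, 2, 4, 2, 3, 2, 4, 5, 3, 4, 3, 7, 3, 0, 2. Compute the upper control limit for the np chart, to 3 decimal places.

p̄ = Σdᵢ / (k·n) = 54 / (19 × 100) = 0.02842
UCL = np̄ + 3·√(np̄(1−p̄)) = 2.8421 + 3 × √(2.8421×0.97158) = 2.8421 + 3 × 1.6617 = 7.8273

7.827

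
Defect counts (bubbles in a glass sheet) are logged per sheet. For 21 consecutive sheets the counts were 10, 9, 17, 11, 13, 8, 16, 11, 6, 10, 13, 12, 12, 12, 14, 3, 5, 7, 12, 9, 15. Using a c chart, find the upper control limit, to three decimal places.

20.534

c̄ = (10 + 9 + 17 + 11 + 13 + 8 + 16 + 11 + 6 + 10 + 13 + 12 + 12 + 12 + 14 + 3 + 5 + 7 + 12 + 9 + 15) / 21 = 225 / 21 = 10.7143
UCL = c̄ + 3√c̄ = 10.7143 + 3 × √10.7143 = 10.7143 + 3 × 3.2733 = 20.5341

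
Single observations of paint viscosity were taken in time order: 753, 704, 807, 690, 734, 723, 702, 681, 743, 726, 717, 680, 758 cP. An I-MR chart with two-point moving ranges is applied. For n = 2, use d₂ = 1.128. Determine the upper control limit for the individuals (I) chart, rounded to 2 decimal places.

X̄ = (753 + 704 + 807 + 690 + 734 + 723 + 702 + 681 + 743 + 726 + 717 + 680 + 758) / 13 = 724.4615
Moving ranges: 49, 103, 117, 44, 11, 21, 21, 62, 17, 9, 37, 78; M̄R̄ = 569.0000 / 12 = 47.4167
UCL = X̄ + 3·M̄R̄/d₂ = 724.4615 + 3 × 47.4167 / 1.128 = 850.5697

850.57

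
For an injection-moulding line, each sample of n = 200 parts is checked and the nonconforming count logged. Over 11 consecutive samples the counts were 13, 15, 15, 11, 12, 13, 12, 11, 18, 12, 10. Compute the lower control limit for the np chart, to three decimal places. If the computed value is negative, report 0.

2.484

p̄ = Σdᵢ / (k·n) = 142 / (11 × 200) = 0.06455
LCL = np̄ − 3·√(np̄(1−p̄)) = 12.9091 − 3 × 3.4750 = 2.4840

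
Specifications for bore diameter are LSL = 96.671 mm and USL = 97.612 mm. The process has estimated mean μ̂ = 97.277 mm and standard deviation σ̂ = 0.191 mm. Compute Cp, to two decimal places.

Cp = (USL − LSL) / (6σ̂) = (97.612 − 96.671) / (6 × 0.191) = 0.9410 / 1.1460 = 0.8211

0.82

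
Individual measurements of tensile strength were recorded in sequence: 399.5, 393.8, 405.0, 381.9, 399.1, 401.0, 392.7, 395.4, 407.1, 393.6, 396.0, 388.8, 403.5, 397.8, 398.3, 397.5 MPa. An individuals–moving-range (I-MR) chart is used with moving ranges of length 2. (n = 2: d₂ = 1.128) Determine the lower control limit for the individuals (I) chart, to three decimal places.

374.491

X̄ = (399.5 + 393.8 + 405.0 + 381.9 + 399.1 + 401.0 + 392.7 + 395.4 + 407.1 + 393.6 + 396.0 + 388.8 + 403.5 + 397.8 + 398.3 + 397.5) / 16 = 396.9375
Moving ranges: 5.7, 11.2, 23.1, 17.2, 1.9, 8.3, 2.7, 11.7, 13.5, 2.4, 7.2, 14.7, 5.7, 0.5, 0.8; M̄R̄ = 126.6000 / 15 = 8.4400
LCL = X̄ − 3·M̄R̄/d₂ = 396.9375 − 3 × 8.4400 / 1.128 = 374.4907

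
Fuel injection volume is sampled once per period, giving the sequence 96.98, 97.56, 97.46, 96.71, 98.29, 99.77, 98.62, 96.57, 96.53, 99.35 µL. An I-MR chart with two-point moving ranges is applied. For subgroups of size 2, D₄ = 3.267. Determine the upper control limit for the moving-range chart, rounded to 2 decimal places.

3.83

Moving ranges: 0.58, 0.10, 0.75, 1.58, 1.48, 1.15, 2.05, 0.04, 2.82; M̄R̄ = 10.5500 / 9 = 1.1722
UCL_MR = D₄·M̄R̄ = 3.267 × 1.1722 = 3.8296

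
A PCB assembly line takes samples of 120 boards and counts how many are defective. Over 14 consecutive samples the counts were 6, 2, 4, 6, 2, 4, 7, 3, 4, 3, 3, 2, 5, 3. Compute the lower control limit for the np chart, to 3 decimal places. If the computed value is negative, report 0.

0.000

p̄ = Σdᵢ / (k·n) = 54 / (14 × 120) = 0.03214
LCL = np̄ − 3·√(np̄(1−p̄)) = 3.8571 − 3 × 1.9321 = -1.9393 → 0 (negative, so LCL = 0)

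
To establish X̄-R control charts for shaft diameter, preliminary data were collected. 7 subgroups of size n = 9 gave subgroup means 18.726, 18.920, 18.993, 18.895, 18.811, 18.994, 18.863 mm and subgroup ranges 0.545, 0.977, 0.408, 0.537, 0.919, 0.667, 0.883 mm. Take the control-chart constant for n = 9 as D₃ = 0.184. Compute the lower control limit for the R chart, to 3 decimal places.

R̄ = (0.545 + 0.977 + 0.408 + 0.537 + 0.919 + 0.667 + 0.883) / 7 = 4.9360 / 7 = 0.7051
LCL_R = D₃·R̄ = 0.184 × 0.7051 = 0.1297

0.130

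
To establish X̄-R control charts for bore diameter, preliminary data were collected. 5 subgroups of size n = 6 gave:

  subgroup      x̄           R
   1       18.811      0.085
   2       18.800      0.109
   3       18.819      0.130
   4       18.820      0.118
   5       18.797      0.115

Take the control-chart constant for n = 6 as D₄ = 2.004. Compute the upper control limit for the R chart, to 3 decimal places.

R̄ = (0.085 + 0.109 + 0.130 + 0.118 + 0.115) / 5 = 0.5570 / 5 = 0.1114
UCL_R = D₄·R̄ = 2.004 × 0.1114 = 0.2232

0.223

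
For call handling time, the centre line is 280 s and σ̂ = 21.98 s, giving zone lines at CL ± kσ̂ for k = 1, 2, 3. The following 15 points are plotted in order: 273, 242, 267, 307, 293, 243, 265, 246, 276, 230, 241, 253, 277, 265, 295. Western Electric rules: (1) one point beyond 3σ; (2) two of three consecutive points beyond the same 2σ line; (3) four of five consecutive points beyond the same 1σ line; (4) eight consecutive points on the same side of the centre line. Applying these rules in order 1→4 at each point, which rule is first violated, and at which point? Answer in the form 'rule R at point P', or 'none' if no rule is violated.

rule 3 at point 12

Zone of each point (C = within 1σ̂, B = 1σ̂–2σ̂, A = 2σ̂–3σ̂, * = beyond 3σ̂; sign = side of CL): 1:-C, 2:-B, 3:-C, 4:+B, 5:+C, 6:-B, 7:-C, 8:-B, 9:-C, 10:-A, 11:-B, 12:-B, 13:-C, 14:-C, 15:+C
Rule 3 (four of five consecutive points beyond the same 1σ limit) is satisfied at point 12.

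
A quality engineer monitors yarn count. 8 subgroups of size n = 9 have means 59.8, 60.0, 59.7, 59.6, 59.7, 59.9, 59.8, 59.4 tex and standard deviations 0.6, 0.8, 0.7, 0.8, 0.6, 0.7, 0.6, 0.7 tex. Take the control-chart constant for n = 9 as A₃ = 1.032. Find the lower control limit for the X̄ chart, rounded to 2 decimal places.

59.03

X̄̄ = (59.8 + 60.0 + 59.7 + 59.6 + 59.7 + 59.9 + 59.8 + 59.4) / 8 = 59.7375
s̄ = (0.6 + 0.8 + 0.7 + 0.8 + 0.6 + 0.7 + 0.6 + 0.7) / 8 = 0.6875
LCL = X̄̄ − A₃·s̄ = 59.7375 − 1.032 × 0.6875 = 59.0280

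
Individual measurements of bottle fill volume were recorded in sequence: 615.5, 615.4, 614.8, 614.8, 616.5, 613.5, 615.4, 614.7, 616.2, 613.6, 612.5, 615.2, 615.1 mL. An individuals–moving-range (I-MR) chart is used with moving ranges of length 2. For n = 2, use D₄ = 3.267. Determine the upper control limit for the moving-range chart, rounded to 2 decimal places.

Moving ranges: 0.1, 0.6, 0.0, 1.7, 3.0, 1.9, 0.7, 1.5, 2.6, 1.1, 2.7, 0.1; M̄R̄ = 16.0000 / 12 = 1.3333
UCL_MR = D₄·M̄R̄ = 3.267 × 1.3333 = 4.3560

4.36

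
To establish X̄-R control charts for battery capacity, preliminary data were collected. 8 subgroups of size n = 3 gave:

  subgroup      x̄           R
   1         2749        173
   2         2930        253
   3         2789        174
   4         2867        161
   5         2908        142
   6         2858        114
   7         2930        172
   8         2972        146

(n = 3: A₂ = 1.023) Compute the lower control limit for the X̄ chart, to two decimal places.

2704.66

X̄̄ = (2749 + 2930 + 2789 + 2867 + 2908 + 2858 + 2930 + 2972) / 8 = 23003.0000 / 8 = 2875.3750
R̄ = (173 + 253 + 174 + 161 + 142 + 114 + 172 + 146) / 8 = 1335.0000 / 8 = 166.8750
LCL = X̄̄ − A₂·R̄ = 2875.3750 − 1.023 × 166.8750 = 2704.6619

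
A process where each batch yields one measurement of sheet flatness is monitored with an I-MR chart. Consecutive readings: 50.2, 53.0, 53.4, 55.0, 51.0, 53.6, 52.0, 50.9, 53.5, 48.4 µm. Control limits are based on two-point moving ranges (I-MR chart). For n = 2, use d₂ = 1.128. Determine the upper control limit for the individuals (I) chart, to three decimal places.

X̄ = (50.2 + 53.0 + 53.4 + 55.0 + 51.0 + 53.6 + 52.0 + 50.9 + 53.5 + 48.4) / 10 = 52.1000
Moving ranges: 2.8, 0.4, 1.6, 4.0, 2.6, 1.6, 1.1, 2.6, 5.1; M̄R̄ = 21.8000 / 9 = 2.4222
UCL = X̄ + 3·M̄R̄/d₂ = 52.1000 + 3 × 2.4222 / 1.128 = 58.5421

58.542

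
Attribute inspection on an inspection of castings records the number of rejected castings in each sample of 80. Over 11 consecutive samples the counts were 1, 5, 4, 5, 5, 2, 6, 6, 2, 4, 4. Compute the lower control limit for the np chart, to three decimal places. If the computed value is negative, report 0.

0.000

p̄ = Σdᵢ / (k·n) = 44 / (11 × 80) = 0.05000
LCL = np̄ − 3·√(np̄(1−p̄)) = 4.0000 − 3 × 1.9494 = -1.8481 → 0 (negative, so LCL = 0)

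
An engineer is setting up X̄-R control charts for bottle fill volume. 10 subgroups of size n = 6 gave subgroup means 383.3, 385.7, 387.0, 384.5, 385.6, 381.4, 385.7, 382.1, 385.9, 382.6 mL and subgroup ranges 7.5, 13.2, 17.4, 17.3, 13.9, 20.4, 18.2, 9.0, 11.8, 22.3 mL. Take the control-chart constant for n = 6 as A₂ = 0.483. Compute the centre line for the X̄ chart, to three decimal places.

384.380

X̄̄ = (383.3 + 385.7 + 387.0 + 384.5 + 385.6 + 381.4 + 385.7 + 382.1 + 385.9 + 382.6) / 10 = 3843.8000 / 10 = 384.3800
CL = X̄̄ = 384.3800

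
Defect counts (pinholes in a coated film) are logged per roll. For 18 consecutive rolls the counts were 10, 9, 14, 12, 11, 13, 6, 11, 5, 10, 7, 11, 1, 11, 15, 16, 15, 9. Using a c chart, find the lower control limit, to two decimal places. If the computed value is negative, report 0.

c̄ = (10 + 9 + 14 + 12 + 11 + 13 + 6 + 11 + 5 + 10 + 7 + 11 + 1 + 11 + 15 + 16 + 15 + 9) / 18 = 186 / 18 = 10.3333
LCL = c̄ − 3√c̄ = 10.3333 − 3 × 3.2146 = 0.6897

0.69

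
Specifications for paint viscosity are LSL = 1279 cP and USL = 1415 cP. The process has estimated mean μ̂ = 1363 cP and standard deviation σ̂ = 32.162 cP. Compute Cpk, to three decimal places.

0.539

Cpu = (USL − μ̂) / (3σ̂) = (1415 − 1363) / (3 × 32.162) = 0.5389; Cpl = (μ̂ − LSL) / (3σ̂) = (1363 − 1279) / (3 × 32.162) = 0.8706; Cpk = min(Cpu, Cpl) = 0.5389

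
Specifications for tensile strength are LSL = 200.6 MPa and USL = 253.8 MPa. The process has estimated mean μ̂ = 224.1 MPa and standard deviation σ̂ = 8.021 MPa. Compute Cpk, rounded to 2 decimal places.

Cpu = (USL − μ̂) / (3σ̂) = (253.8 − 224.1) / (3 × 8.021) = 1.2343; Cpl = (μ̂ − LSL) / (3σ̂) = (224.1 − 200.6) / (3 × 8.021) = 0.9766; Cpk = min(Cpu, Cpl) = 0.9766

0.98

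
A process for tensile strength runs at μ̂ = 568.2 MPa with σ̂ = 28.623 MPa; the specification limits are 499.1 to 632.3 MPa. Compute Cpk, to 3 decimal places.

Cpu = (USL − μ̂) / (3σ̂) = (632.3 − 568.2) / (3 × 28.623) = 0.7465; Cpl = (μ̂ − LSL) / (3σ̂) = (568.2 − 499.1) / (3 × 28.623) = 0.8047; Cpk = min(Cpu, Cpl) = 0.7465

0.746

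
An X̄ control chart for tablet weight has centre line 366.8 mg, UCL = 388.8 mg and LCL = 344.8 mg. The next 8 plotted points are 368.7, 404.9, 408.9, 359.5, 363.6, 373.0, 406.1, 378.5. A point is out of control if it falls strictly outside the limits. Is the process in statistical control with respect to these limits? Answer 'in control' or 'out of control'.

Compare each point to [344.8, 388.8]: sample 2 = 404.9 > UCL; sample 3 = 408.9 > UCL; sample 7 = 406.1 > UCL.

out of control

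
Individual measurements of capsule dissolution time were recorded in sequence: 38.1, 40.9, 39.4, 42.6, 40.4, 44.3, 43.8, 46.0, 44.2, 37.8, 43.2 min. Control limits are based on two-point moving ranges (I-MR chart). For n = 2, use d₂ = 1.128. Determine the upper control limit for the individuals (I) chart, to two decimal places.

X̄ = (38.1 + 40.9 + 39.4 + 42.6 + 40.4 + 44.3 + 43.8 + 46.0 + 44.2 + 37.8 + 43.2) / 11 = 41.8818
Moving ranges: 2.8, 1.5, 3.2, 2.2, 3.9, 0.5, 2.2, 1.8, 6.4, 5.4; M̄R̄ = 29.9000 / 10 = 2.9900
UCL = X̄ + 3·M̄R̄/d₂ = 41.8818 + 3 × 2.9900 / 1.128 = 49.8339

49.83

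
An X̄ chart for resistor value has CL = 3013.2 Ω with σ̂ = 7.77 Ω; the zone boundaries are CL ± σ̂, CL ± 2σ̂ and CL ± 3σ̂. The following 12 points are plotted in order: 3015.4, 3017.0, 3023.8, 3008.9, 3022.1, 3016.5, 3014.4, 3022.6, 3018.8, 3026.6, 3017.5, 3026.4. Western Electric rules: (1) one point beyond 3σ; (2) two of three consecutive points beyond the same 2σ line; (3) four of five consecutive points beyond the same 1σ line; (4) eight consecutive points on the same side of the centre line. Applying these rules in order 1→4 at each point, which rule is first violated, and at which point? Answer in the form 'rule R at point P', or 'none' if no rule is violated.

Zone of each point (C = within 1σ̂, B = 1σ̂–2σ̂, A = 2σ̂–3σ̂, * = beyond 3σ̂; sign = side of CL): 1:+C, 2:+C, 3:+B, 4:-C, 5:+B, 6:+C, 7:+C, 8:+B, 9:+C, 10:+B, 11:+C, 12:+B
Rule 4 (eight consecutive points on the same side of the centre line) is satisfied at point 12.

rule 4 at point 12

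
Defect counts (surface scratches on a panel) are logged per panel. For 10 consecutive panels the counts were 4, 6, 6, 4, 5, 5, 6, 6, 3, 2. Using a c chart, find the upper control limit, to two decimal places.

c̄ = (4 + 6 + 6 + 4 + 5 + 5 + 6 + 6 + 3 + 2) / 10 = 47 / 10 = 4.7000
UCL = c̄ + 3√c̄ = 4.7000 + 3 × √4.7000 = 4.7000 + 3 × 2.1679 = 11.2038

11.20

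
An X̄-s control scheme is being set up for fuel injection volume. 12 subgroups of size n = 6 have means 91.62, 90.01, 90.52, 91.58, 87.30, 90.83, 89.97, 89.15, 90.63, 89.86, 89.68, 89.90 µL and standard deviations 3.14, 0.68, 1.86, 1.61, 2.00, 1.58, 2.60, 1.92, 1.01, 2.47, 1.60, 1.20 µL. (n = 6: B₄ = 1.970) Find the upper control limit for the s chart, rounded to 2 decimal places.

3.56

s̄ = (3.14 + 0.68 + 1.86 + 1.61 + 2.00 + 1.58 + 2.60 + 1.92 + 1.01 + 2.47 + 1.60 + 1.20) / 12 = 1.8058
UCL_s = B₄·s̄ = 1.970 × 1.8058 = 3.5575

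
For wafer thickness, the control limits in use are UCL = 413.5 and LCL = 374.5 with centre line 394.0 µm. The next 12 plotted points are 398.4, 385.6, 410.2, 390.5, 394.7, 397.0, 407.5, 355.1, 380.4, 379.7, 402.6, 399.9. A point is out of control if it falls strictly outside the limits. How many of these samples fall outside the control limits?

1

Compare each point to [374.5, 413.5]: sample 8 = 355.1 < LCL.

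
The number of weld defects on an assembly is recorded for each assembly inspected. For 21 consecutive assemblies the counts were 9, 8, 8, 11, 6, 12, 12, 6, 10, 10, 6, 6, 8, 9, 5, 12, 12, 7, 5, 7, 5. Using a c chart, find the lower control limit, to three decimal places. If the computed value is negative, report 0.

0.000

c̄ = (9 + 8 + 8 + 11 + 6 + 12 + 12 + 6 + 10 + 10 + 6 + 6 + 8 + 9 + 5 + 12 + 12 + 7 + 5 + 7 + 5) / 21 = 174 / 21 = 8.2857
LCL = c̄ − 3√c̄ = 8.2857 − 3 × 2.8785 = -0.3498 → 0 (cannot be negative)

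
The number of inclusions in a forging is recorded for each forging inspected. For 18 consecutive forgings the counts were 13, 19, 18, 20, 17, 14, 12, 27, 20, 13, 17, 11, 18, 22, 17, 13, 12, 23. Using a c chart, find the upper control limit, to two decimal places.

c̄ = (13 + 19 + 18 + 20 + 17 + 14 + 12 + 27 + 20 + 13 + 17 + 11 + 18 + 22 + 17 + 13 + 12 + 23) / 18 = 306 / 18 = 17.0000
UCL = c̄ + 3√c̄ = 17.0000 + 3 × √17.0000 = 17.0000 + 3 × 4.1231 = 29.3693

29.37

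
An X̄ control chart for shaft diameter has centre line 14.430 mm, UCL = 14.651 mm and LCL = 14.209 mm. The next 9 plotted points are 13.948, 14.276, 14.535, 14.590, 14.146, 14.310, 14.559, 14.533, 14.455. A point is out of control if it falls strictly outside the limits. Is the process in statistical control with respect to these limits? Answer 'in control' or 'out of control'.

out of control

Compare each point to [14.209, 14.651]: sample 1 = 13.948 < LCL; sample 5 = 14.146 < LCL.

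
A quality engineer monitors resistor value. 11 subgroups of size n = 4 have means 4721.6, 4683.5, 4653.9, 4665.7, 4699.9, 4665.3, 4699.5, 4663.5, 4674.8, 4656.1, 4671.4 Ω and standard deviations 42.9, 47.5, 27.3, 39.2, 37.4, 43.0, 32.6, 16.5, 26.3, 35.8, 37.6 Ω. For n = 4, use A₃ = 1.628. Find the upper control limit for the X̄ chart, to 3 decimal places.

X̄̄ = (4721.6 + 4683.5 + 4653.9 + 4665.7 + 4699.9 + 4665.3 + 4699.5 + 4663.5 + 4674.8 + 4656.1 + 4671.4) / 11 = 4677.7455
s̄ = (42.9 + 47.5 + 27.3 + 39.2 + 37.4 + 43.0 + 32.6 + 16.5 + 26.3 + 35.8 + 37.6) / 11 = 35.1000
UCL = X̄̄ + A₃·s̄ = 4677.7455 + 1.628 × 35.1000 = 4734.8883

4734.888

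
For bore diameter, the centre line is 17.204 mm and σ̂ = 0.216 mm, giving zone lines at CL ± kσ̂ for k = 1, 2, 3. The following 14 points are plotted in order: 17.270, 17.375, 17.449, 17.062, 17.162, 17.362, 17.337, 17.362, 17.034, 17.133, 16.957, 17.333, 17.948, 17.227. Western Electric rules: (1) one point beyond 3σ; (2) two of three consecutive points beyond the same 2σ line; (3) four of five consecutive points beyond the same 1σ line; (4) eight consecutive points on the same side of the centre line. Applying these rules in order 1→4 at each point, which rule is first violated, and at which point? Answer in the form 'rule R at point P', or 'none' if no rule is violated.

Zone of each point (C = within 1σ̂, B = 1σ̂–2σ̂, A = 2σ̂–3σ̂, * = beyond 3σ̂; sign = side of CL): 1:+C, 2:+C, 3:+B, 4:-C, 5:-C, 6:+C, 7:+C, 8:+C, 9:-C, 10:-C, 11:-B, 12:+C, 13:+*, 14:+C
Rule 1 (one point beyond the 3σ limits) is satisfied at point 13.

rule 1 at point 13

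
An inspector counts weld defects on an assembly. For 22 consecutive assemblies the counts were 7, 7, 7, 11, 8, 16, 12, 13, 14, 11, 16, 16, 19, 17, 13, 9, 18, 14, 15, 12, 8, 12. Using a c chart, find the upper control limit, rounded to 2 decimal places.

c̄ = (7 + 7 + 7 + 11 + 8 + 16 + 12 + 13 + 14 + 11 + 16 + 16 + 19 + 17 + 13 + 9 + 18 + 14 + 15 + 12 + 8 + 12) / 22 = 275 / 22 = 12.5000
UCL = c̄ + 3√c̄ = 12.5000 + 3 × √12.5000 = 12.5000 + 3 × 3.5355 = 23.1066

23.11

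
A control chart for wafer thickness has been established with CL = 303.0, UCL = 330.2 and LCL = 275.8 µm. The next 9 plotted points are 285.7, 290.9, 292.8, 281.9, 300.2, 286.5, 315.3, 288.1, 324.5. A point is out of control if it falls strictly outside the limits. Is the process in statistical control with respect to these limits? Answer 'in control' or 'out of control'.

All 9 points lie within [275.8, 330.2].

in control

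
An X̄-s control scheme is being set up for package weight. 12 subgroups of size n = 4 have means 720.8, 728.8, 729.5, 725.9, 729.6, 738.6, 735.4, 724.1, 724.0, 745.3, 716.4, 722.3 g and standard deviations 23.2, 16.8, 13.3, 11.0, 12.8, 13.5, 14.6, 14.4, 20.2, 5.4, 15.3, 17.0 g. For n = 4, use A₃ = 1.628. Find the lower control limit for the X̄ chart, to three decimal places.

X̄̄ = (720.8 + 728.8 + 729.5 + 725.9 + 729.6 + 738.6 + 735.4 + 724.1 + 724.0 + 745.3 + 716.4 + 722.3) / 12 = 728.3917
s̄ = (23.2 + 16.8 + 13.3 + 11.0 + 12.8 + 13.5 + 14.6 + 14.4 + 20.2 + 5.4 + 15.3 + 17.0) / 12 = 14.7917
LCL = X̄̄ − A₃·s̄ = 728.3917 − 1.628 × 14.7917 = 704.3108

704.311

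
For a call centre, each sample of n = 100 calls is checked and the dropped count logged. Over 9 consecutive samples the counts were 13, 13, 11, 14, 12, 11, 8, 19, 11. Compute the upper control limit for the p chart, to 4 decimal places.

0.2235

p̄ = Σdᵢ / (k·n) = 112 / (9 × 100) = 0.12444
UCL = p̄ + 3·√(p̄(1−p̄)/n) = 0.12444 + 3 × √(0.12444×0.87556/100) = 0.12444 + 3 × 0.03301 = 0.22347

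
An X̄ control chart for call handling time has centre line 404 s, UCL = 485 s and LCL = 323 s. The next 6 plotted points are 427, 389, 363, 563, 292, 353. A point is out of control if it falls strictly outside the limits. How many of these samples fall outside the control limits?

Compare each point to [323, 485]: sample 4 = 563 > UCL; sample 5 = 292 < LCL.

2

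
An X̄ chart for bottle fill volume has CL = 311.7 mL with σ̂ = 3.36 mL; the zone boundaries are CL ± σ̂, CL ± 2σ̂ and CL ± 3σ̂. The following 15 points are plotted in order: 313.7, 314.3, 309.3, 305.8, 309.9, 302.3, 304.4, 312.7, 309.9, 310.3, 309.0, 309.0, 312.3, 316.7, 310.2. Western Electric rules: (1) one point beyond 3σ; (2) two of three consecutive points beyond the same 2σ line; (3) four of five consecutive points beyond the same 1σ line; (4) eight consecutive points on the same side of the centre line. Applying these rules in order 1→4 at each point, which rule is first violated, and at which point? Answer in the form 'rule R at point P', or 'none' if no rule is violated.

Zone of each point (C = within 1σ̂, B = 1σ̂–2σ̂, A = 2σ̂–3σ̂, * = beyond 3σ̂; sign = side of CL): 1:+C, 2:+C, 3:-C, 4:-B, 5:-C, 6:-A, 7:-A, 8:+C, 9:-C, 10:-C, 11:-C, 12:-C, 13:+C, 14:+B, 15:-C
Rule 2 (two of three consecutive points beyond the same 2σ limit) is satisfied at point 7.

rule 2 at point 7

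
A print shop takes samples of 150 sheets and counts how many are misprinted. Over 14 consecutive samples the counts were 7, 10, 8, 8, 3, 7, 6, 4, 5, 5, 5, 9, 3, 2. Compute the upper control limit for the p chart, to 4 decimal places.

p̄ = Σdᵢ / (k·n) = 82 / (14 × 150) = 0.03905
UCL = p̄ + 3·√(p̄(1−p̄)/n) = 0.03905 + 3 × √(0.03905×0.96095/150) = 0.03905 + 3 × 0.01582 = 0.08650

0.0865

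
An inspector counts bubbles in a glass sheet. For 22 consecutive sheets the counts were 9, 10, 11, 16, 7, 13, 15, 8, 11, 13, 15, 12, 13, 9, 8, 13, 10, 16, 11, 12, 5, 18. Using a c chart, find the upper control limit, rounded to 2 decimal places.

21.80

c̄ = (9 + 10 + 11 + 16 + 7 + 13 + 15 + 8 + 11 + 13 + 15 + 12 + 13 + 9 + 8 + 13 + 10 + 16 + 11 + 12 + 5 + 18) / 22 = 255 / 22 = 11.5909
UCL = c̄ + 3√c̄ = 11.5909 + 3 × √11.5909 = 11.5909 + 3 × 3.4045 = 21.8045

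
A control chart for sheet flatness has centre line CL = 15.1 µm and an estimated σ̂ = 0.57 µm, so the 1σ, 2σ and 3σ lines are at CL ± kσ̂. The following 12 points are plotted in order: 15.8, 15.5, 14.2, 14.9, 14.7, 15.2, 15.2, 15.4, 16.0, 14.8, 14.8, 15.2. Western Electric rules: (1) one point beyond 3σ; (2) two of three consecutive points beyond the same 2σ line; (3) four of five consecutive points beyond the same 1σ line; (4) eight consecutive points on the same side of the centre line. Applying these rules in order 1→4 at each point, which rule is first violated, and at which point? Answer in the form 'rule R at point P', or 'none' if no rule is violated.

none

Zone of each point (C = within 1σ̂, B = 1σ̂–2σ̂, A = 2σ̂–3σ̂, * = beyond 3σ̂; sign = side of CL): 1:+B, 2:+C, 3:-B, 4:-C, 5:-C, 6:+C, 7:+C, 8:+C, 9:+B, 10:-C, 11:-C, 12:+C
No rule fires across all 12 points.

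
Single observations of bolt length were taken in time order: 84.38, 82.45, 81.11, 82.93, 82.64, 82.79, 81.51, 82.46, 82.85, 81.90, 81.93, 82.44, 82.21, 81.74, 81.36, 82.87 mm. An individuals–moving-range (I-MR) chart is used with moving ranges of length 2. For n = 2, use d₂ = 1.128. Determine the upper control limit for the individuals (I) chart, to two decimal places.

X̄ = (84.38 + 82.45 + 81.11 + 82.93 + 82.64 + 82.79 + 81.51 + 82.46 + 82.85 + 81.90 + 81.93 + 82.44 + 82.21 + 81.74 + 81.36 + 82.87) / 16 = 82.3481
Moving ranges: 1.93, 1.34, 1.82, 0.29, 0.15, 1.28, 0.95, 0.39, 0.95, 0.03, 0.51, 0.23, 0.47, 0.38, 1.51; M̄R̄ = 12.2300 / 15 = 0.8153
UCL = X̄ + 3·M̄R̄/d₂ = 82.3481 + 3 × 0.8153 / 1.128 = 84.5166

84.52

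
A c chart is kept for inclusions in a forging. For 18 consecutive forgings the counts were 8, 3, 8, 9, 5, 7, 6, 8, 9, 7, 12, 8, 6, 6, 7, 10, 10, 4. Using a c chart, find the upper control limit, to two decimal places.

15.54

c̄ = (8 + 3 + 8 + 9 + 5 + 7 + 6 + 8 + 9 + 7 + 12 + 8 + 6 + 6 + 7 + 10 + 10 + 4) / 18 = 133 / 18 = 7.3889
UCL = c̄ + 3√c̄ = 7.3889 + 3 × √7.3889 = 7.3889 + 3 × 2.7183 = 15.5436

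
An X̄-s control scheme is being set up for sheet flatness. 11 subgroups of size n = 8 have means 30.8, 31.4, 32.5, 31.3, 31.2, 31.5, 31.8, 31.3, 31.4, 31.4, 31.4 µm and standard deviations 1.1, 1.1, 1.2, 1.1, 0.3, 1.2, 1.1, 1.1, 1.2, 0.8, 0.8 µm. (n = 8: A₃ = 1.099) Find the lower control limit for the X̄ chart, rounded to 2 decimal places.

30.36

X̄̄ = (30.8 + 31.4 + 32.5 + 31.3 + 31.2 + 31.5 + 31.8 + 31.3 + 31.4 + 31.4 + 31.4) / 11 = 31.4545
s̄ = (1.1 + 1.1 + 1.2 + 1.1 + 0.3 + 1.2 + 1.1 + 1.1 + 1.2 + 0.8 + 0.8) / 11 = 1.0000
LCL = X̄̄ − A₃·s̄ = 31.4545 − 1.099 × 1.0000 = 30.3555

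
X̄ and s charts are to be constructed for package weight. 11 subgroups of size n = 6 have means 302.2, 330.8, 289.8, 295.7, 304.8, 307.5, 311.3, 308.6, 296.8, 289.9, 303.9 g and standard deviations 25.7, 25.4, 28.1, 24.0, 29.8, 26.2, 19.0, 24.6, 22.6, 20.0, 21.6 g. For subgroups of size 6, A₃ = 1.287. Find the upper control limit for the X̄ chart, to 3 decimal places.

334.994

X̄̄ = (302.2 + 330.8 + 289.8 + 295.7 + 304.8 + 307.5 + 311.3 + 308.6 + 296.8 + 289.9 + 303.9) / 11 = 303.7545
s̄ = (25.7 + 25.4 + 28.1 + 24.0 + 29.8 + 26.2 + 19.0 + 24.6 + 22.6 + 20.0 + 21.6) / 11 = 24.2727
UCL = X̄̄ + A₃·s̄ = 303.7545 + 1.287 × 24.2727 = 334.9935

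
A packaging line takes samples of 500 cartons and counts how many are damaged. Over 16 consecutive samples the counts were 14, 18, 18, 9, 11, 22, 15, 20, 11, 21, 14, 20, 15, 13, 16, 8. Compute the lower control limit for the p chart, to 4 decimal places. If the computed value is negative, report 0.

0.0075

p̄ = Σdᵢ / (k·n) = 245 / (16 × 500) = 0.03062
LCL = p̄ − 3·√(p̄(1−p̄)/n) = 0.03062 − 3 × 0.00771 = 0.00751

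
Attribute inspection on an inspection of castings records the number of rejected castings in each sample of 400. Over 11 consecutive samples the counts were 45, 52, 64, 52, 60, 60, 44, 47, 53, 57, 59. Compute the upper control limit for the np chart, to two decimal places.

74.40

p̄ = Σdᵢ / (k·n) = 593 / (11 × 400) = 0.13477
UCL = np̄ + 3·√(np̄(1−p̄)) = 53.9091 + 3 × √(53.9091×0.86523) = 53.9091 + 3 × 6.8296 = 74.3979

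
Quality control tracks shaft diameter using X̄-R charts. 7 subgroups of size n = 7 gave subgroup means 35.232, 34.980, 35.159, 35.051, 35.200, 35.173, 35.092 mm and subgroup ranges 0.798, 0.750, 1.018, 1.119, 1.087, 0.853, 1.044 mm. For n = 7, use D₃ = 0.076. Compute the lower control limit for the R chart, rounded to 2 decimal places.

0.07

R̄ = (0.798 + 0.750 + 1.018 + 1.119 + 1.087 + 0.853 + 1.044) / 7 = 6.6690 / 7 = 0.9527
LCL_R = D₃·R̄ = 0.076 × 0.9527 = 0.0724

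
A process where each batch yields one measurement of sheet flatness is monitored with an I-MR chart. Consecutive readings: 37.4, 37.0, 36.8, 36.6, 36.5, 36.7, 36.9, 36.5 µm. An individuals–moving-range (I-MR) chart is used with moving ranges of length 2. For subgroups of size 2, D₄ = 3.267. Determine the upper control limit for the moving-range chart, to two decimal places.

Moving ranges: 0.4, 0.2, 0.2, 0.1, 0.2, 0.2, 0.4; M̄R̄ = 1.7000 / 7 = 0.2429
UCL_MR = D₄·M̄R̄ = 3.267 × 0.2429 = 0.7934

0.79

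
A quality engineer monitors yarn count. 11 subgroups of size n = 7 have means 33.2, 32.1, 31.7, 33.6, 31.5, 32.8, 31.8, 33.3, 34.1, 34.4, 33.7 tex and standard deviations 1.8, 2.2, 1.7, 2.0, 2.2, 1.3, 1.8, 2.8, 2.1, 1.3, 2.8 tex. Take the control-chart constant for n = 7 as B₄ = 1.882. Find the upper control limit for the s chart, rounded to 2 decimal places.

s̄ = (1.8 + 2.2 + 1.7 + 2.0 + 2.2 + 1.3 + 1.8 + 2.8 + 2.1 + 1.3 + 2.8) / 11 = 2.0000
UCL_s = B₄·s̄ = 1.882 × 2.0000 = 3.7640

3.76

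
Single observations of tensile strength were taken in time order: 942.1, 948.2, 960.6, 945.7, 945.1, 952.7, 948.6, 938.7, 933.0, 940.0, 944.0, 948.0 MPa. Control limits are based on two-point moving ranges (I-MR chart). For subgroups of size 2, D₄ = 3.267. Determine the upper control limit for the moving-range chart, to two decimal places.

Moving ranges: 6.1, 12.4, 14.9, 0.6, 7.6, 4.1, 9.9, 5.7, 7.0, 4.0, 4.0; M̄R̄ = 76.3000 / 11 = 6.9364
UCL_MR = D₄·M̄R̄ = 3.267 × 6.9364 = 22.6611

22.66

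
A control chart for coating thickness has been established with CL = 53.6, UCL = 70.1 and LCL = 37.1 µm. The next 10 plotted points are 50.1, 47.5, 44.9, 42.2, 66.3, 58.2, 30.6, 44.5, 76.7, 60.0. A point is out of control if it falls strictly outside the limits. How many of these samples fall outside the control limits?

2

Compare each point to [37.1, 70.1]: sample 7 = 30.6 < LCL; sample 9 = 76.7 > UCL.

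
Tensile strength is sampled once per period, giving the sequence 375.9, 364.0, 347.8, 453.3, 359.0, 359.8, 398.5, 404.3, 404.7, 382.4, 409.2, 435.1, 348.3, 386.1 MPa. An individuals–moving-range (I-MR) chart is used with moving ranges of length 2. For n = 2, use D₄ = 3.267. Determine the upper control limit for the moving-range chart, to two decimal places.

118.92

Moving ranges: 11.9, 16.2, 105.5, 94.3, 0.8, 38.7, 5.8, 0.4, 22.3, 26.8, 25.9, 86.8, 37.8; M̄R̄ = 473.2000 / 13 = 36.4000
UCL_MR = D₄·M̄R̄ = 3.267 × 36.4000 = 118.9188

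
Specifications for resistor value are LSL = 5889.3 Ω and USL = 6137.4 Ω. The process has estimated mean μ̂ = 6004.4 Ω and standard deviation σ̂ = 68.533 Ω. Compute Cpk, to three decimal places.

0.560

Cpu = (USL − μ̂) / (3σ̂) = (6137.4 − 6004.4) / (3 × 68.533) = 0.6469; Cpl = (μ̂ − LSL) / (3σ̂) = (6004.4 − 5889.3) / (3 × 68.533) = 0.5598; Cpk = min(Cpu, Cpl) = 0.5598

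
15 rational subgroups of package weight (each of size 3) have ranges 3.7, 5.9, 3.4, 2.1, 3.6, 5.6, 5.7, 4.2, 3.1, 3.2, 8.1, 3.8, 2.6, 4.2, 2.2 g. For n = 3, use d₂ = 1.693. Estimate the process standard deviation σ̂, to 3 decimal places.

R̄ = (3.7 + 5.9 + 3.4 + 2.1 + 3.6 + 5.6 + 5.7 + 4.2 + 3.1 + 3.2 + 8.1 + 3.8 + 2.6 + 4.2 + 2.2) / 15 = 4.0933
σ̂ = R̄ / d₂ = 4.0933 / 1.693 = 2.4178

2.418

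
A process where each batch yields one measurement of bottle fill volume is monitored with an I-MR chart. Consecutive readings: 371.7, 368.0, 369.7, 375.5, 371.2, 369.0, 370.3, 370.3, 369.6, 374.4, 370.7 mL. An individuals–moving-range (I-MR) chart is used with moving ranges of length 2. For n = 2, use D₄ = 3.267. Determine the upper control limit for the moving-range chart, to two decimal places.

Moving ranges: 3.7, 1.7, 5.8, 4.3, 2.2, 1.3, 0.0, 0.7, 4.8, 3.7; M̄R̄ = 28.2000 / 10 = 2.8200
UCL_MR = D₄·M̄R̄ = 3.267 × 2.8200 = 9.2129

9.21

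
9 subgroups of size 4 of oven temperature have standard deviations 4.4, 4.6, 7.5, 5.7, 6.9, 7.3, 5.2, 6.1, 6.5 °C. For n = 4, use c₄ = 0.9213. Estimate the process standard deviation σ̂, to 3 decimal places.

s̄ = (4.4 + 4.6 + 7.5 + 5.7 + 6.9 + 7.3 + 5.2 + 6.1 + 6.5) / 9 = 6.0222
σ̂ = s̄ / c₄ = 6.0222 / 0.9213 = 6.5367

6.537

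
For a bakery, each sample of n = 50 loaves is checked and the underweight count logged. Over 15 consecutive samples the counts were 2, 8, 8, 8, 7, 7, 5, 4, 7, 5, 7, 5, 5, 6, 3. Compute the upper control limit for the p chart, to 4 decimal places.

0.2519

p̄ = Σdᵢ / (k·n) = 87 / (15 × 50) = 0.11600
UCL = p̄ + 3·√(p̄(1−p̄)/n) = 0.11600 + 3 × √(0.11600×0.88400/50) = 0.11600 + 3 × 0.04529 = 0.25186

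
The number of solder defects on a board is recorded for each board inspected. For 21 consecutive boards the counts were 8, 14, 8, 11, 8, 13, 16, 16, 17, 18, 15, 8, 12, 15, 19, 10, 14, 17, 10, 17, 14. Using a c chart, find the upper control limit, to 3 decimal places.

c̄ = (8 + 14 + 8 + 11 + 8 + 13 + 16 + 16 + 17 + 18 + 15 + 8 + 12 + 15 + 19 + 10 + 14 + 17 + 10 + 17 + 14) / 21 = 280 / 21 = 13.3333
UCL = c̄ + 3√c̄ = 13.3333 + 3 × √13.3333 = 13.3333 + 3 × 3.6515 = 24.2878

24.288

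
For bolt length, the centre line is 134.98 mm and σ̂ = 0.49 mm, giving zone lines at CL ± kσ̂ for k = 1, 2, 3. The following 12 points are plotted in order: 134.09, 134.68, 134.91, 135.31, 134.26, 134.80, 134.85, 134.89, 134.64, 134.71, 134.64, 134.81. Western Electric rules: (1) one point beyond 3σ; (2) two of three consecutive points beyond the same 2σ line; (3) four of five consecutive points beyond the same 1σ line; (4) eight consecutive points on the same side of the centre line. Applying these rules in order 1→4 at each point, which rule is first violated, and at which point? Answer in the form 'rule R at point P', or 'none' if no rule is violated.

Zone of each point (C = within 1σ̂, B = 1σ̂–2σ̂, A = 2σ̂–3σ̂, * = beyond 3σ̂; sign = side of CL): 1:-B, 2:-C, 3:-C, 4:+C, 5:-B, 6:-C, 7:-C, 8:-C, 9:-C, 10:-C, 11:-C, 12:-C
Rule 4 (eight consecutive points on the same side of the centre line) is satisfied at point 12.

rule 4 at point 12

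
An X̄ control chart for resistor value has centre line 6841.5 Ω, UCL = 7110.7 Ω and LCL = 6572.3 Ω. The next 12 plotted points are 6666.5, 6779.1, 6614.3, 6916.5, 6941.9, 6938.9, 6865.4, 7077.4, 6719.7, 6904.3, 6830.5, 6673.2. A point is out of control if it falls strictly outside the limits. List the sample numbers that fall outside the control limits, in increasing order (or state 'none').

All 12 points lie within [6572.3, 7110.7].

none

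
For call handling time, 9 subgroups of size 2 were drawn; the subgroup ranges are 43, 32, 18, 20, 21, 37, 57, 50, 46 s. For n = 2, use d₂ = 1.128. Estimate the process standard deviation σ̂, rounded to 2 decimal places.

R̄ = (43 + 32 + 18 + 20 + 21 + 37 + 57 + 50 + 46) / 9 = 36.0000
σ̂ = R̄ / d₂ = 36.0000 / 1.128 = 31.9149

31.91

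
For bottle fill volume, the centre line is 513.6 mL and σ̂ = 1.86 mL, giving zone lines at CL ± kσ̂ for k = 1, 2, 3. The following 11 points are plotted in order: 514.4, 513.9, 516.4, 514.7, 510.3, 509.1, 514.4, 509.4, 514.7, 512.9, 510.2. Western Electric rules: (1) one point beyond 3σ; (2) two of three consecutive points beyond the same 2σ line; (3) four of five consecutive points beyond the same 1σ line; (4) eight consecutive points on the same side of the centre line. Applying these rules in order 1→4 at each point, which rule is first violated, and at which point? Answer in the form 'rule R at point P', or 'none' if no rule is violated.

Zone of each point (C = within 1σ̂, B = 1σ̂–2σ̂, A = 2σ̂–3σ̂, * = beyond 3σ̂; sign = side of CL): 1:+C, 2:+C, 3:+B, 4:+C, 5:-B, 6:-A, 7:+C, 8:-A, 9:+C, 10:-C, 11:-B
Rule 2 (two of three consecutive points beyond the same 2σ limit) is satisfied at point 8.

rule 2 at point 8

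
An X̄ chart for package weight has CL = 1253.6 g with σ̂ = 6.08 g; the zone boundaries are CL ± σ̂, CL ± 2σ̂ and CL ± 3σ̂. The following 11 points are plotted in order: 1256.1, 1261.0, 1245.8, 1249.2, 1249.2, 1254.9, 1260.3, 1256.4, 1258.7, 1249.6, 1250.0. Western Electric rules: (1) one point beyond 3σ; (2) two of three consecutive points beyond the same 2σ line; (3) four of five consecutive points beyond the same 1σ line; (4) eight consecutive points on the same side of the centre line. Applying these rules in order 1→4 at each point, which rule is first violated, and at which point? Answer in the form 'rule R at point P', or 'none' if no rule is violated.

none

Zone of each point (C = within 1σ̂, B = 1σ̂–2σ̂, A = 2σ̂–3σ̂, * = beyond 3σ̂; sign = side of CL): 1:+C, 2:+B, 3:-B, 4:-C, 5:-C, 6:+C, 7:+B, 8:+C, 9:+C, 10:-C, 11:-C
No rule fires across all 11 points.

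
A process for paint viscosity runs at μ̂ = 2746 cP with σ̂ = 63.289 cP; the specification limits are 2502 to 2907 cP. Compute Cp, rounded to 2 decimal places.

1.07

Cp = (USL − LSL) / (6σ̂) = (2907 − 2502) / (6 × 63.289) = 405.0000 / 379.7340 = 1.0665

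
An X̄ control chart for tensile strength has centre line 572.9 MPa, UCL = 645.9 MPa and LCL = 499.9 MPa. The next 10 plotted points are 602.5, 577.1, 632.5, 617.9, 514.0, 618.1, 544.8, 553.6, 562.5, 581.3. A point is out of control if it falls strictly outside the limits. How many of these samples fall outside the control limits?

All 10 points lie within [499.9, 645.9].

0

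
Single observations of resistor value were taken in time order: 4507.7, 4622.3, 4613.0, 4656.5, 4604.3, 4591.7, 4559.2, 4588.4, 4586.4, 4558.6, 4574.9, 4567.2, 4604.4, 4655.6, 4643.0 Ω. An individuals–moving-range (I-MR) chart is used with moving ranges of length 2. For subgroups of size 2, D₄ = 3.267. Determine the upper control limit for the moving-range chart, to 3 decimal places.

104.707

Moving ranges: 114.6, 9.3, 43.5, 52.2, 12.6, 32.5, 29.2, 2.0, 27.8, 16.3, 7.7, 37.2, 51.2, 12.6; M̄R̄ = 448.7000 / 14 = 32.0500
UCL_MR = D₄·M̄R̄ = 3.267 × 32.0500 = 104.7073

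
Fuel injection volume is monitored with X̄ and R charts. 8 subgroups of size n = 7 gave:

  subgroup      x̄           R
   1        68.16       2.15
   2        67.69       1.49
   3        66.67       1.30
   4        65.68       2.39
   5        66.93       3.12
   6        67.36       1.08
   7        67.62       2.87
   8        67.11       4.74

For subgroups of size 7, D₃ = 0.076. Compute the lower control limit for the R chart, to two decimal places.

R̄ = (2.15 + 1.49 + 1.30 + 2.39 + 3.12 + 1.08 + 2.87 + 4.74) / 8 = 19.1400 / 8 = 2.3925
LCL_R = D₃·R̄ = 0.076 × 2.3925 = 0.1818

0.18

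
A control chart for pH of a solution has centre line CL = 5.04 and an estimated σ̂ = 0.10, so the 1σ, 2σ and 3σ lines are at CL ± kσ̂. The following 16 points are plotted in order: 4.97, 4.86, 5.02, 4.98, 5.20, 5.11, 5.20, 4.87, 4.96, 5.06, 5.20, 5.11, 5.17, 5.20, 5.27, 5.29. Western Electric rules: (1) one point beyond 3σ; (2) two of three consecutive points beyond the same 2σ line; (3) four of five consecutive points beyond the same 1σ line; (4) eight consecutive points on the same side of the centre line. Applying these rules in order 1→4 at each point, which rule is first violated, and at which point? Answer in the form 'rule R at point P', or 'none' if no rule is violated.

Zone of each point (C = within 1σ̂, B = 1σ̂–2σ̂, A = 2σ̂–3σ̂, * = beyond 3σ̂; sign = side of CL): 1:-C, 2:-B, 3:-C, 4:-C, 5:+B, 6:+C, 7:+B, 8:-B, 9:-C, 10:+C, 11:+B, 12:+C, 13:+B, 14:+B, 15:+A, 16:+A
Rule 3 (four of five consecutive points beyond the same 1σ limit) is satisfied at point 15.

rule 3 at point 15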